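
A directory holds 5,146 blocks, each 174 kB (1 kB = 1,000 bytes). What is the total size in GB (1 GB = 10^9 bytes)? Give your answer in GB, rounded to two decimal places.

0.90 GB

Total = 5,146 × 174 kB = 895,404 kB
= 895,404 × 1,000 bytes = 895,404,000 bytes
1 GB = 1,000,000,000 bytes
895,404,000 / 1,000,000,000 = 0.90 GB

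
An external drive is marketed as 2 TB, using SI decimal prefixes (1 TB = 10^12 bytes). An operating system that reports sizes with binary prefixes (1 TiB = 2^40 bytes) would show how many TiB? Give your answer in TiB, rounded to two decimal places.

2 TB = 2 × 10^12 bytes = 2,000,000,000,000 bytes
1 TiB = 2^40 bytes = 1,099,511,627,776 bytes
2,000,000,000,000 / 1,099,511,627,776 = 1.82 TiB

1.82 TiB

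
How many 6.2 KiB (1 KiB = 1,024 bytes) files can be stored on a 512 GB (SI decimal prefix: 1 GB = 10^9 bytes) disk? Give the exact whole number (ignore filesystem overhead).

Capacity: 512 GB = 512,000,000,000 bytes
Per item: 6.2 KiB = 6,348.8 bytes
⌊512,000,000,000 / 6,348.8⌋ = 80,645,161

80,645,161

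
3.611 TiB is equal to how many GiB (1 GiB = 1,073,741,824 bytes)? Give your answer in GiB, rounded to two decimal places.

3,697.66 GiB

3.611 TiB × 1,099,511,627,776 bytes/TiB = 3,970,336,487,899.136 bytes
1 GiB = 1,073,741,824 bytes
3,970,336,487,899.136 / 1,073,741,824 = 3,697.66 GiB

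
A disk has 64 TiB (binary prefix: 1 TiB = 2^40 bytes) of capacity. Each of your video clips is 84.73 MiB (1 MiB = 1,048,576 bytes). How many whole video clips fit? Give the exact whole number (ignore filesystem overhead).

792,031

Capacity: 64 TiB = 70,368,744,177,664 bytes
Per item: 84.73 MiB = 88,845,844.48 bytes
⌊70,368,744,177,664 / 88,845,844.48⌋ = 792,031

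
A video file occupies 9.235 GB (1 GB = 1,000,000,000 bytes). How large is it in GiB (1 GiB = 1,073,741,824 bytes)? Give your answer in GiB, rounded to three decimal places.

9.235 GB = 9.235 × 10^9 bytes = 9,235,000,000 bytes
1 GiB = 2^30 bytes = 1,073,741,824 bytes
9,235,000,000 / 1,073,741,824 = 8.601 GiB

8.601 GiB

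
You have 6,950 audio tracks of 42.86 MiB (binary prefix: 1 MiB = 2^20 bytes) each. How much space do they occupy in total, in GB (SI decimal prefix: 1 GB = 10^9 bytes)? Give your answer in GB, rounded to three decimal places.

Total = 6,950 × 42.86 MiB = 297,877 MiB
= 297,877 × 1,048,576 bytes = 312,346,673,152 bytes
1 GB = 1,000,000,000 bytes
312,346,673,152 / 1,000,000,000 = 312.347 GB

312.347 GB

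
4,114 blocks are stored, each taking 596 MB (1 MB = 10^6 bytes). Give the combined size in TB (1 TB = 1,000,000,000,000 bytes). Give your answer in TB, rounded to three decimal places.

Total = 4,114 × 596 MB = 2,451,944 MB
= 2,451,944 × 1,000,000 bytes = 2,451,944,000,000 bytes
1 TB = 1,000,000,000,000 bytes
2,451,944,000,000 / 1,000,000,000,000 = 2.452 TB

2.452 TB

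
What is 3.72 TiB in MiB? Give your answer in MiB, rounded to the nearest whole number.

3,900,703 MiB

3.72 TiB = 3.72 × 2^40 bytes = 4,090,183,255,326.72 bytes
1 MiB = 1,048,576 bytes
4,090,183,255,326.72 / 1,048,576 = 3,900,703 MiB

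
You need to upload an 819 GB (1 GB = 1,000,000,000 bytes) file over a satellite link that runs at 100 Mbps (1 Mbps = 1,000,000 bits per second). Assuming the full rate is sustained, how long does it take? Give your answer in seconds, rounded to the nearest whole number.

819 GB = 819,000,000,000 bytes = 6,552,000,000,000 bits
100 Mbps = 100,000,000 bits/s
time = 6,552,000,000,000 / 100,000,000 = 65,520 s

65,520 seconds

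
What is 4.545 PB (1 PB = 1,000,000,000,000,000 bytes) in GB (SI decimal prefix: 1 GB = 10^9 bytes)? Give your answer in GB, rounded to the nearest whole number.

4.545 PB × 1,000,000,000,000,000 bytes/PB = 4,545,000,000,000,000 bytes
1 GB = 1,000,000,000 bytes
4,545,000,000,000,000 / 1,000,000,000 = 4,545,000 GB

4,545,000 GB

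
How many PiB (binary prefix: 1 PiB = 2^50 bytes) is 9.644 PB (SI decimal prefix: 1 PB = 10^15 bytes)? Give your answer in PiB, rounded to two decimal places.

8.57 PiB

9.644 PB × 1,000,000,000,000,000 bytes/PB = 9,644,000,000,000,000 bytes
1 PiB = 2^50 bytes = 1,125,899,906,842,624 bytes
9,644,000,000,000,000 / 1,125,899,906,842,624 = 8.57 PiB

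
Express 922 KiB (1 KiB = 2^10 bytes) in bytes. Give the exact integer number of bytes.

922 × 1,024 = 944,128 bytes  (1 KiB = 2^10 bytes)

944,128 bytes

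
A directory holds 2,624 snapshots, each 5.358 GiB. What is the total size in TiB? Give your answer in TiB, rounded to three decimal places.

Total = 2,624 × 5.358 GiB = 14059.392 GiB
= 14059.392 × 1,073,741,824 bytes = 15,096,157,210,411.008 bytes
1 TiB = 1,099,511,627,776 bytes
15,096,157,210,411.008 / 1,099,511,627,776 = 13.730 TiB

13.730 TiB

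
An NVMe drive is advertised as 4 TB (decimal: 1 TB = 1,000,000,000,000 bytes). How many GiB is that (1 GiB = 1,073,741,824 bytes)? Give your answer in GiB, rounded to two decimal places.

4 TB × 1,000,000,000,000 bytes/TB = 4,000,000,000,000 bytes
1 GiB = 2^30 bytes = 1,073,741,824 bytes
4,000,000,000,000 / 1,073,741,824 = 3,725.29 GiB

3,725.29 GiB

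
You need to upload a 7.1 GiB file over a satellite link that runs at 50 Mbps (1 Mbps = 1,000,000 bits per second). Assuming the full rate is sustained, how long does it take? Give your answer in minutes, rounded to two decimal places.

7.1 GiB = 7,623,566,950.4 bytes = 60,988,535,603.2 bits
50 Mbps = 50,000,000 bits/s
time = 60,988,535,603.2 / 50,000,000 = 1,219.771 s
1,219.771 s / 60 = 20.33 minutes

20.33 minutes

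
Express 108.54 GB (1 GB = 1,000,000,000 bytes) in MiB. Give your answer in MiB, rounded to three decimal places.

108.54 GB = 108.54 × 10^9 bytes = 108,540,000,000 bytes
1 MiB = 1,048,576 bytes
108,540,000,000 / 1,048,576 = 103,511.810 MiB

103,511.810 MiB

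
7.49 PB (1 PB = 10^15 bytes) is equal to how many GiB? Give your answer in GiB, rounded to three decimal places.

7.49 PB = 7.49 × 10^15 bytes = 7,490,000,000,000,000 bytes
1 GiB = 1,073,741,824 bytes
7,490,000,000,000,000 / 1,073,741,824 = 6,975,606.084 GiB

6,975,606.084 GiB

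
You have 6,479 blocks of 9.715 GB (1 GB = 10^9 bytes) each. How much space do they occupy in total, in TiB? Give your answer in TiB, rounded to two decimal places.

Total = 6,479 × 9.715 GB = 62943.485 GB
= 62943.485 × 1,000,000,000 bytes = 62,943,485,000,000 bytes
1 TiB = 1,099,511,627,776 bytes
62,943,485,000,000 / 1,099,511,627,776 = 57.25 TiB

57.25 TiB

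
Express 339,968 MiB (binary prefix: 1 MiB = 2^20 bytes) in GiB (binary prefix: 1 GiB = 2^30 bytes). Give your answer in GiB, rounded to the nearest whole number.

332 GiB

339,968 MiB = 339,968 × 2^20 bytes = 356,482,285,568 bytes
1 GiB = 2^30 bytes = 1,073,741,824 bytes
356,482,285,568 / 1,073,741,824 = 332 GiB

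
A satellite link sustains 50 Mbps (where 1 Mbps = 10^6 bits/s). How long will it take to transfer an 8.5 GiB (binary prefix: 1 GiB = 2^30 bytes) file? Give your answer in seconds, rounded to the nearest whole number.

8.5 GiB = 9,126,805,504 bytes = 73,014,444,032 bits
50 Mbps = 50,000,000 bits/s
time = 73,014,444,032 / 50,000,000 = 1,460 s

1,460 seconds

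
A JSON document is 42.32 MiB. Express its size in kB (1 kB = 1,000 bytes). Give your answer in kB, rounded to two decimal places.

42.32 MiB × 1,048,576 bytes/MiB = 44,375,736.32 bytes
1 kB = 10^3 bytes = 1,000 bytes
44,375,736.32 / 1,000 = 44,375.74 kB

44,375.74 kB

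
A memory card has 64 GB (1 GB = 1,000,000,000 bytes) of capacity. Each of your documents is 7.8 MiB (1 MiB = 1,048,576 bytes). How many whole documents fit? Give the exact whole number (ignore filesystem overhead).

7,825

Capacity: 64 GB = 64,000,000,000 bytes
Per item: 7.8 MiB = 8,178,892.8 bytes
⌊64,000,000,000 / 8,178,892.8⌋ = 7,825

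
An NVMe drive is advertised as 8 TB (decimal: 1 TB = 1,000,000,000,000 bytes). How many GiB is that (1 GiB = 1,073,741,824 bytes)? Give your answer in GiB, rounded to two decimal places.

8 TB × 1,000,000,000,000 bytes/TB = 8,000,000,000,000 bytes
1 GiB = 1,073,741,824 bytes
8,000,000,000,000 / 1,073,741,824 = 7,450.58 GiB

7,450.58 GiB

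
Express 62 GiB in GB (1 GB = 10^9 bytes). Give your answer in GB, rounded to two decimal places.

62 GiB = 62 × 2^30 bytes = 66,571,993,088 bytes
1 GB = 10^9 bytes = 1,000,000,000 bytes
66,571,993,088 / 1,000,000,000 = 66.57 GB

66.57 GB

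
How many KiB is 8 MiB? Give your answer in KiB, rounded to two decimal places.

8 MiB = 8 × 2^20 bytes = 8,388,608 bytes
1 KiB = 1,024 bytes
8,388,608 / 1,024 = 8,192.00 KiB

8,192.00 KiB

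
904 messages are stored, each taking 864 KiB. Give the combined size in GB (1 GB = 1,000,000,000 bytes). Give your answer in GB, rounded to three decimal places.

Total = 904 × 864 KiB = 781,056 KiB
= 781,056 × 1,024 bytes = 799,801,344 bytes
1 GB = 1,000,000,000 bytes
799,801,344 / 1,000,000,000 = 0.800 GB

0.800 GB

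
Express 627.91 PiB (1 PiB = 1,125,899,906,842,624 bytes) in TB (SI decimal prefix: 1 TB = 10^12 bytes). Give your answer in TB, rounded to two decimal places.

706,963.81 TB

627.91 PiB × 1,125,899,906,842,624 bytes/PiB = 706,963,810,505,552,035.84 bytes
1 TB = 10^12 bytes = 1,000,000,000,000 bytes
706,963,810,505,552,035.84 / 1,000,000,000,000 = 706,963.81 TB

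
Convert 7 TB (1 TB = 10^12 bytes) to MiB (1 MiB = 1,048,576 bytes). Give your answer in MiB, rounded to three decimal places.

7 TB = 7 × 10^12 bytes = 7,000,000,000,000 bytes
1 MiB = 1,048,576 bytes
7,000,000,000,000 / 1,048,576 = 6,675,720.215 MiB

6,675,720.215 MiB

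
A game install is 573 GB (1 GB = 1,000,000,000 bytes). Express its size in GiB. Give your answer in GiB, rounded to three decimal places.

573 GB = 573 × 10^9 bytes = 573,000,000,000 bytes
1 GiB = 2^30 bytes = 1,073,741,824 bytes
573,000,000,000 / 1,073,741,824 = 533.648 GiB

533.648 GiB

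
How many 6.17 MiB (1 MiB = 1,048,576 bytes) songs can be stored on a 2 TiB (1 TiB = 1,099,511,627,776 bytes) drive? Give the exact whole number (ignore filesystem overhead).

339,894

Capacity: 2 TiB = 2,199,023,255,552 bytes
Per item: 6.17 MiB = 6,469,713.92 bytes
⌊2,199,023,255,552 / 6,469,713.92⌋ = 339,894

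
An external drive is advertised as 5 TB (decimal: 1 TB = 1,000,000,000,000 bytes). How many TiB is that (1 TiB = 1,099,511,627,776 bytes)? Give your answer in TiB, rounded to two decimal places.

5 TB = 5 × 10^12 bytes = 5,000,000,000,000 bytes
1 TiB = 2^40 bytes = 1,099,511,627,776 bytes
5,000,000,000,000 / 1,099,511,627,776 = 4.55 TiB

4.55 TiB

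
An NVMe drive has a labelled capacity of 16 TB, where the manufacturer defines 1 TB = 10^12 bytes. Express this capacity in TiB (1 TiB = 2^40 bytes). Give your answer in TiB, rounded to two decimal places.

14.55 TiB

16 TB = 16 × 10^12 bytes = 16,000,000,000,000 bytes
1 TiB = 2^40 bytes = 1,099,511,627,776 bytes
16,000,000,000,000 / 1,099,511,627,776 = 14.55 TiB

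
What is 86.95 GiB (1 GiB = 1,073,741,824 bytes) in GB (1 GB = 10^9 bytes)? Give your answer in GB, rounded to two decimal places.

86.95 GiB × 1,073,741,824 bytes/GiB = 93,361,851,596.8 bytes
1 GB = 10^9 bytes = 1,000,000,000 bytes
93,361,851,596.8 / 1,000,000,000 = 93.36 GB

93.36 GB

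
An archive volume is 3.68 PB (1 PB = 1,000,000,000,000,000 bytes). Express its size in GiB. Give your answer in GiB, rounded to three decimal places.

3,427,267.075 GiB

3.68 PB × 1,000,000,000,000,000 bytes/PB = 3,680,000,000,000,000 bytes
1 GiB = 1,073,741,824 bytes
3,680,000,000,000,000 / 1,073,741,824 = 3,427,267.075 GiB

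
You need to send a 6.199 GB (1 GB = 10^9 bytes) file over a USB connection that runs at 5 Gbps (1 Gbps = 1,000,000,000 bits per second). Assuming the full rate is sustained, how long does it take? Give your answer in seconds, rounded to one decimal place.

6.199 GB = 6,199,000,000 bytes = 49,592,000,000 bits
5 Gbps = 5,000,000,000 bits/s
time = 49,592,000,000 / 5,000,000,000 = 9.9 s

9.9 seconds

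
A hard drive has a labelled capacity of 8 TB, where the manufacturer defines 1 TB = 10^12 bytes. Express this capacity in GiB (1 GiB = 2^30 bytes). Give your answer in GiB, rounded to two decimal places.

7,450.58 GiB

8 TB × 1,000,000,000,000 bytes/TB = 8,000,000,000,000 bytes
1 GiB = 1,073,741,824 bytes
8,000,000,000,000 / 1,073,741,824 = 7,450.58 GiB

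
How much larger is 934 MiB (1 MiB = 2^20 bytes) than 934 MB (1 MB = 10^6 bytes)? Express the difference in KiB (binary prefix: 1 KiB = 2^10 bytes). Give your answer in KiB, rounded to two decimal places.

934 MiB = 934 × 1,048,576 = 979,369,984 bytes
934 MB = 934 × 1,000,000 = 934,000,000 bytes
difference = 45,369,984 bytes
45,369,984 / 1,024 = 44,306.63 KiB

44,306.63 KiB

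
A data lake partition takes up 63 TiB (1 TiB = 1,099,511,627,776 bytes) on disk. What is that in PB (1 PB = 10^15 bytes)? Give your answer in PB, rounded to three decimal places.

63 TiB = 63 × 2^40 bytes = 69,269,232,549,888 bytes
1 PB = 1,000,000,000,000,000 bytes
69,269,232,549,888 / 1,000,000,000,000,000 = 0.069 PB

0.069 PB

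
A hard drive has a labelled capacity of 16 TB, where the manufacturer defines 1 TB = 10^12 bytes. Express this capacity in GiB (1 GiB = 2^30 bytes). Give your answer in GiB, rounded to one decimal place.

14,901.2 GiB

16 TB × 1,000,000,000,000 bytes/TB = 16,000,000,000,000 bytes
1 GiB = 2^30 bytes = 1,073,741,824 bytes
16,000,000,000,000 / 1,073,741,824 = 14,901.2 GiB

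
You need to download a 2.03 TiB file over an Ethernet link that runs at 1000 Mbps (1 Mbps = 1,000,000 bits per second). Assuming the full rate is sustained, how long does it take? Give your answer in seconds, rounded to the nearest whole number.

2.03 TiB = 2,232,008,604,385.28 bytes = 17,856,068,835,082.24 bits
1000 Mbps = 1,000,000,000 bits/s
time = 17,856,068,835,082.24 / 1,000,000,000 = 17,856 s

17,856 seconds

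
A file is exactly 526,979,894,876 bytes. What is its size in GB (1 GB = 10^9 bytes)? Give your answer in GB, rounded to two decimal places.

526,979,894,876 bytes given.
1 GB = 1,000,000,000 bytes
526,979,894,876 / 1,000,000,000 = 526.98 GB

526.98 GB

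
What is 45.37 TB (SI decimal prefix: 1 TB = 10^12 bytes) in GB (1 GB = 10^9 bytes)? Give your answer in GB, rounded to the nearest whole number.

45.37 TB = 45.37 × 10^12 bytes = 45,370,000,000,000 bytes
1 GB = 10^9 bytes = 1,000,000,000 bytes
45,370,000,000,000 / 1,000,000,000 = 45,370 GB

45,370 GB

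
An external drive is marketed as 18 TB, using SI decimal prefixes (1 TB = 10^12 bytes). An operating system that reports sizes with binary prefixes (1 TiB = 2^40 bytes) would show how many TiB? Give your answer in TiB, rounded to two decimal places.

16.37 TiB

18 TB = 18 × 10^12 bytes = 18,000,000,000,000 bytes
1 TiB = 1,099,511,627,776 bytes
18,000,000,000,000 / 1,099,511,627,776 = 16.37 TiB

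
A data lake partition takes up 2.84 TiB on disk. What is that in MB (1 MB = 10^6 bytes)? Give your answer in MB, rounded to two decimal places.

2.84 TiB × 1,099,511,627,776 bytes/TiB = 3,122,613,022,883.84 bytes
1 MB = 1,000,000 bytes
3,122,613,022,883.84 / 1,000,000 = 3,122,613.02 MB

3,122,613.02 MB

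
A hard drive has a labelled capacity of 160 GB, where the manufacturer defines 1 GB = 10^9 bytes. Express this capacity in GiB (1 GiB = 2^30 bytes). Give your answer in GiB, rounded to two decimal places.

149.01 GiB

160 GB = 160 × 10^9 bytes = 160,000,000,000 bytes
1 GiB = 2^30 bytes = 1,073,741,824 bytes
160,000,000,000 / 1,073,741,824 = 149.01 GiB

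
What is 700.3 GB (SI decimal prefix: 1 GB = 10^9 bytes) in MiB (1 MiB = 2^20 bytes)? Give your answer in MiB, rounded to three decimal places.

667,858.124 MiB

700.3 GB = 700.3 × 10^9 bytes = 700,300,000,000 bytes
1 MiB = 1,048,576 bytes
700,300,000,000 / 1,048,576 = 667,858.124 MiB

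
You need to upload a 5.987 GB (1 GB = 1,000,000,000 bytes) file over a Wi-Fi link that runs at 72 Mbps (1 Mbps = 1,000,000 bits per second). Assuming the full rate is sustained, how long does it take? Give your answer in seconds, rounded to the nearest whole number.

5.987 GB = 5,987,000,000 bytes = 47,896,000,000 bits
72 Mbps = 72,000,000 bits/s
time = 47,896,000,000 / 72,000,000 = 665 s

665 seconds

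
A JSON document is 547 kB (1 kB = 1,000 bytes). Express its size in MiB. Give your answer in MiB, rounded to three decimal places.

0.522 MiB

547 kB × 1,000 bytes/kB = 547,000 bytes
1 MiB = 2^20 bytes = 1,048,576 bytes
547,000 / 1,048,576 = 0.522 MiB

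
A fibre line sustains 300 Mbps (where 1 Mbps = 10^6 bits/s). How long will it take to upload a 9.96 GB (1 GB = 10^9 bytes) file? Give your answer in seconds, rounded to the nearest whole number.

9.96 GB = 9,960,000,000 bytes = 79,680,000,000 bits
300 Mbps = 300,000,000 bits/s
time = 79,680,000,000 / 300,000,000 = 266 s

266 seconds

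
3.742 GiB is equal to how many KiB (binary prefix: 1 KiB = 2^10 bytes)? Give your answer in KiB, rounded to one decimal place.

3,923,771.4 KiB

3.742 GiB = 3.742 × 2^30 bytes = 4,017,941,905.408 bytes
1 KiB = 1,024 bytes
4,017,941,905.408 / 1,024 = 3,923,771.4 KiB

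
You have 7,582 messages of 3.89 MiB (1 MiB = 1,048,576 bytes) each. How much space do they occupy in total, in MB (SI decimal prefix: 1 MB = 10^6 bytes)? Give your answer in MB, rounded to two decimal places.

30,926.68 MB

Total = 7,582 × 3.89 MiB = 29493.98 MiB
= 29493.98 × 1,048,576 bytes = 30,926,679,572.48 bytes
1 MB = 1,000,000 bytes
30,926,679,572.48 / 1,000,000 = 30,926.68 MB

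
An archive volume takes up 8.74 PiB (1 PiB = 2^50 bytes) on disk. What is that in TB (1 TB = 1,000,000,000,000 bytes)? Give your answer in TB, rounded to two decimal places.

9,840.37 TB

8.74 PiB = 8.74 × 2^50 bytes = 9,840,365,185,804,533.76 bytes
1 TB = 10^12 bytes = 1,000,000,000,000 bytes
9,840,365,185,804,533.76 / 1,000,000,000,000 = 9,840.37 TB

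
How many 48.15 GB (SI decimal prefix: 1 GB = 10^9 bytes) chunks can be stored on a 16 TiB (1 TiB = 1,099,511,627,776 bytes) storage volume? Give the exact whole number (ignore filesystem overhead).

365

Capacity: 16 TiB = 17,592,186,044,416 bytes
Per item: 48.15 GB = 48,150,000,000 bytes
⌊17,592,186,044,416 / 48,150,000,000⌋ = 365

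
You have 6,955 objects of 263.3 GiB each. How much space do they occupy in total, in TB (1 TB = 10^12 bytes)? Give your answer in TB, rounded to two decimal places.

1,966.29 TB

Total = 6,955 × 263.3 GiB = 1831251.5 GiB
= 1831251.5 × 1,073,741,824 bytes = 1,966,291,325,812,736 bytes
1 TB = 1,000,000,000,000 bytes
1,966,291,325,812,736 / 1,000,000,000,000 = 1,966.29 TB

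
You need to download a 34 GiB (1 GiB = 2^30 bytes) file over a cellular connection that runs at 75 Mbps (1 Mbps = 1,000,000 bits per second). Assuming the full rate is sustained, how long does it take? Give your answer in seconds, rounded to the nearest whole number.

34 GiB = 36,507,222,016 bytes = 292,057,776,128 bits
75 Mbps = 75,000,000 bits/s
time = 292,057,776,128 / 75,000,000 = 3,894 s

3,894 seconds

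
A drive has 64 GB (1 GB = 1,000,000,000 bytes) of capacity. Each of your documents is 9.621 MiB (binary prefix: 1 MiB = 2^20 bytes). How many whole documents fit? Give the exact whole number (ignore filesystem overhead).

Capacity: 64 GB = 64,000,000,000 bytes
Per item: 9.621 MiB = 10,088,349.696 bytes
⌊64,000,000,000 / 10,088,349.696⌋ = 6,343

6,343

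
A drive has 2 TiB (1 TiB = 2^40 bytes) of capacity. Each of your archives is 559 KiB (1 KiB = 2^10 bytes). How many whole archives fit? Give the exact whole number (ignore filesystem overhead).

Capacity: 2 TiB = 2,199,023,255,552 bytes
Per item: 559 KiB = 572,416 bytes
⌊2,199,023,255,552 / 572,416⌋ = 3,841,652

3,841,652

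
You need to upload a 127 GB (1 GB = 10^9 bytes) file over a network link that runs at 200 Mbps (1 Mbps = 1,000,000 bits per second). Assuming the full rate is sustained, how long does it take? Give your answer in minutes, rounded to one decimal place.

127 GB = 127,000,000,000 bytes = 1,016,000,000,000 bits
200 Mbps = 200,000,000 bits/s
time = 1,016,000,000,000 / 200,000,000 = 5,080.00 s
5,080.00 s / 60 = 84.7 minutes

84.7 minutes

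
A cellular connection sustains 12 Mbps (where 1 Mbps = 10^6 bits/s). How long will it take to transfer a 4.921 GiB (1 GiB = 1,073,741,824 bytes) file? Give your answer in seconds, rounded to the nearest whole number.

4.921 GiB = 5,283,883,515.904 bytes = 42,271,068,127.232 bits
12 Mbps = 12,000,000 bits/s
time = 42,271,068,127.232 / 12,000,000 = 3,523 s

3,523 seconds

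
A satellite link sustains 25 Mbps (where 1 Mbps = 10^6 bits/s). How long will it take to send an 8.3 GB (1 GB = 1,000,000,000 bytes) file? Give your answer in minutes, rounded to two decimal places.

44.27 minutes

8.3 GB = 8,300,000,000 bytes = 66,400,000,000 bits
25 Mbps = 25,000,000 bits/s
time = 66,400,000,000 / 25,000,000 = 2,656.000 s
2,656.000 s / 60 = 44.27 minutes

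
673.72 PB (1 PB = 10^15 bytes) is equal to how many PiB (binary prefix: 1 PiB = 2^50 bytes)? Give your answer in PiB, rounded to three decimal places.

673.72 PB = 673.72 × 10^15 bytes = 673,720,000,000,000,000 bytes
1 PiB = 1,125,899,906,842,624 bytes
673,720,000,000,000,000 / 1,125,899,906,842,624 = 598.384 PiB

598.384 PiB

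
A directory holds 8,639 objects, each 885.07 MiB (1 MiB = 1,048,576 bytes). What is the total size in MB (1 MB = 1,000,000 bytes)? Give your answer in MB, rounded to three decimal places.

8,017,537.642 MB

Total = 8,639 × 885.07 MiB = 7646119.73 MiB
= 7646119.73 × 1,048,576 bytes = 8,017,537,642,004.48 bytes
1 MB = 1,000,000 bytes
8,017,537,642,004.48 / 1,000,000 = 8,017,537.642 MB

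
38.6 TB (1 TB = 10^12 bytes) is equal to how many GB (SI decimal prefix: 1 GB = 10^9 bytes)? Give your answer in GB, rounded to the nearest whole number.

38.6 TB × 1,000,000,000,000 bytes/TB = 38,600,000,000,000 bytes
1 GB = 10^9 bytes = 1,000,000,000 bytes
38,600,000,000,000 / 1,000,000,000 = 38,600 GB

38,600 GB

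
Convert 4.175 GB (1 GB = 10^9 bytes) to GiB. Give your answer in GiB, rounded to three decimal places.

3.888 GiB

4.175 GB = 4.175 × 10^9 bytes = 4,175,000,000 bytes
1 GiB = 2^30 bytes = 1,073,741,824 bytes
4,175,000,000 / 1,073,741,824 = 3.888 GiB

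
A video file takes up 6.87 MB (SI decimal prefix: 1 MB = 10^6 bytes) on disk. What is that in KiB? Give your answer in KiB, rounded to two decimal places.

6.87 MB = 6.87 × 10^6 bytes = 6,870,000 bytes
1 KiB = 1,024 bytes
6,870,000 / 1,024 = 6,708.98 KiB

6,708.98 KiB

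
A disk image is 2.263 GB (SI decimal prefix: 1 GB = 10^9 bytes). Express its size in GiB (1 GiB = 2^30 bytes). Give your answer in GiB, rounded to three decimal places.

2.108 GiB

2.263 GB × 1,000,000,000 bytes/GB = 2,263,000,000 bytes
1 GiB = 1,073,741,824 bytes
2,263,000,000 / 1,073,741,824 = 2.108 GiB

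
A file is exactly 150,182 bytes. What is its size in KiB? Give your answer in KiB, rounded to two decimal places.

146.66 KiB

150,182 bytes given.
1 KiB = 1,024 bytes
150,182 / 1,024 = 146.66 KiB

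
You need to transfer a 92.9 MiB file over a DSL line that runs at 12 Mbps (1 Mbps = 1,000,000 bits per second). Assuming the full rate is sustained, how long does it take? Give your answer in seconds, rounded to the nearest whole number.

92.9 MiB = 97,412,710.4 bytes = 779,301,683.2 bits
12 Mbps = 12,000,000 bits/s
time = 779,301,683.2 / 12,000,000 = 65 s

65 seconds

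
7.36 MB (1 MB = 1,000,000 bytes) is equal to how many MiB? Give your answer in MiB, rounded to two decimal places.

7.02 MiB

7.36 MB × 1,000,000 bytes/MB = 7,360,000 bytes
1 MiB = 2^20 bytes = 1,048,576 bytes
7,360,000 / 1,048,576 = 7.02 MiB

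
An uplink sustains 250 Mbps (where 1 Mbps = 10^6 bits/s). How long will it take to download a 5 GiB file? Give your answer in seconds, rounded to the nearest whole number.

5 GiB = 5,368,709,120 bytes = 42,949,672,960 bits
250 Mbps = 250,000,000 bits/s
time = 42,949,672,960 / 250,000,000 = 172 s

172 seconds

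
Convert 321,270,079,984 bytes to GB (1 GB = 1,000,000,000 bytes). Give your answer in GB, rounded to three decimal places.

321.270 GB

321,270,079,984 bytes given.
1 GB = 10^9 bytes = 1,000,000,000 bytes
321,270,079,984 / 1,000,000,000 = 321.270 GB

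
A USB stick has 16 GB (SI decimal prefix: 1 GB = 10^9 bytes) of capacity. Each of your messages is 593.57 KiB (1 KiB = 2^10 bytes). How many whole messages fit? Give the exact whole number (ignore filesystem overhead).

Capacity: 16 GB = 16,000,000,000 bytes
Per item: 593.57 KiB = 607,815.68 bytes
⌊16,000,000,000 / 607,815.68⌋ = 26,323

26,323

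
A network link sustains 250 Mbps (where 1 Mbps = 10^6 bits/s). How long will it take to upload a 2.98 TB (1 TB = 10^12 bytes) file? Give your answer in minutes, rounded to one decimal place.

2.98 TB = 2,980,000,000,000 bytes = 23,840,000,000,000 bits
250 Mbps = 250,000,000 bits/s
time = 23,840,000,000,000 / 250,000,000 = 95,360.00 s
95,360.00 s / 60 = 1,589.3 minutes

1,589.3 minutes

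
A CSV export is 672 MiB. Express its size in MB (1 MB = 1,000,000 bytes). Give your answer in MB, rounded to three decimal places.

704.643 MB

672 MiB × 1,048,576 bytes/MiB = 704,643,072 bytes
1 MB = 10^6 bytes = 1,000,000 bytes
704,643,072 / 1,000,000 = 704.643 MB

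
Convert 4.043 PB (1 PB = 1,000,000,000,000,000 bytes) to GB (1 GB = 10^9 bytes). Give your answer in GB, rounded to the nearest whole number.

4.043 PB = 4.043 × 10^15 bytes = 4,043,000,000,000,000 bytes
1 GB = 10^9 bytes = 1,000,000,000 bytes
4,043,000,000,000,000 / 1,000,000,000 = 4,043,000 GB

4,043,000 GB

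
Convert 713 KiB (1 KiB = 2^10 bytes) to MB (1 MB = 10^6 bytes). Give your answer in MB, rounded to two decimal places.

713 KiB = 713 × 2^10 bytes = 730,112 bytes
1 MB = 10^6 bytes = 1,000,000 bytes
730,112 / 1,000,000 = 0.73 MB

0.73 MB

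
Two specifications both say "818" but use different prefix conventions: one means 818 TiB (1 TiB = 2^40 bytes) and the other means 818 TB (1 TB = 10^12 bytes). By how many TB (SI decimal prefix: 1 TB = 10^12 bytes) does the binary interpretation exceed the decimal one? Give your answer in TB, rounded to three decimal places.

81.401 TB

818 TiB = 818 × 1,099,511,627,776 = 899,400,511,520,768 bytes
818 TB = 818 × 1,000,000,000,000 = 818,000,000,000,000 bytes
difference = 81,400,511,520,768 bytes
81,400,511,520,768 / 1,000,000,000,000 = 81.401 TB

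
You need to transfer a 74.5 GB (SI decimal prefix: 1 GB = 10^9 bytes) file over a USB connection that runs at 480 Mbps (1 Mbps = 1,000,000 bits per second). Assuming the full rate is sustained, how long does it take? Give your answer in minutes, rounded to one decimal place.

74.5 GB = 74,500,000,000 bytes = 596,000,000,000 bits
480 Mbps = 480,000,000 bits/s
time = 596,000,000,000 / 480,000,000 = 1,241.67 s
1,241.67 s / 60 = 20.7 minutes

20.7 minutes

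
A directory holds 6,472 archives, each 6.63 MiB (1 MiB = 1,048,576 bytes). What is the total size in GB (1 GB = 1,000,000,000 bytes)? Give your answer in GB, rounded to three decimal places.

44.994 GB

Total = 6,472 × 6.63 MiB = 42909.36 MiB
= 42909.36 × 1,048,576 bytes = 44,993,725,071.36 bytes
1 GB = 1,000,000,000 bytes
44,993,725,071.36 / 1,000,000,000 = 44.994 GB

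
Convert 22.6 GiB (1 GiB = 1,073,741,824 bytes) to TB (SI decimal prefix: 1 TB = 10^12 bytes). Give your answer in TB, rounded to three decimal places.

22.6 GiB = 22.6 × 2^30 bytes = 24,266,565,222.4 bytes
1 TB = 10^12 bytes = 1,000,000,000,000 bytes
24,266,565,222.4 / 1,000,000,000,000 = 0.024 TB

0.024 TB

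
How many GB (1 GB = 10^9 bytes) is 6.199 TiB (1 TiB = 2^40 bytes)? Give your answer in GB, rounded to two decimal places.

6.199 TiB = 6.199 × 2^40 bytes = 6,815,872,580,583.424 bytes
1 GB = 1,000,000,000 bytes
6,815,872,580,583.424 / 1,000,000,000 = 6,815.87 GB

6,815.87 GB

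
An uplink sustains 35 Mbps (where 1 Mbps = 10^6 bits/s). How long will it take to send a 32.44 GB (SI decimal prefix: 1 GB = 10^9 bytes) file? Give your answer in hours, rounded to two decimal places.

2.06 hours

32.44 GB = 32,440,000,000 bytes = 259,520,000,000 bits
35 Mbps = 35,000,000 bits/s
time = 259,520,000,000 / 35,000,000 = 7,414.8571 s
7,414.8571 s / 3600 = 2.06 hours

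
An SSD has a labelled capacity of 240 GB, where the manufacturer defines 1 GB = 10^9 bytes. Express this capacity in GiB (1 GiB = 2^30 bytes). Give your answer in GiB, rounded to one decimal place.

223.5 GiB

240 GB = 240 × 10^9 bytes = 240,000,000,000 bytes
1 GiB = 1,073,741,824 bytes
240,000,000,000 / 1,073,741,824 = 223.5 GiB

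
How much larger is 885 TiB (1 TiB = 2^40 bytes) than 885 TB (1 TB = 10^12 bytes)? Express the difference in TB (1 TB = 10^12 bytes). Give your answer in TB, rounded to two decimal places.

885 TiB = 885 × 1,099,511,627,776 = 973,067,790,581,760 bytes
885 TB = 885 × 1,000,000,000,000 = 885,000,000,000,000 bytes
difference = 88,067,790,581,760 bytes
88,067,790,581,760 / 1,000,000,000,000 = 88.07 TB

88.07 TB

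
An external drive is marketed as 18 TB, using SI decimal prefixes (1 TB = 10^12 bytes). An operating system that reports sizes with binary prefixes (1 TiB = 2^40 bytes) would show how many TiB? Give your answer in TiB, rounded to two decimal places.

16.37 TiB

18 TB = 18 × 10^12 bytes = 18,000,000,000,000 bytes
1 TiB = 1,099,511,627,776 bytes
18,000,000,000,000 / 1,099,511,627,776 = 16.37 TiB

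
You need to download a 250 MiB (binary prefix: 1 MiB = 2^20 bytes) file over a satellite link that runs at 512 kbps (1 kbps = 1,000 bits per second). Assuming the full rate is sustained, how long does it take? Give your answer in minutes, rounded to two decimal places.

250 MiB = 262,144,000 bytes = 2,097,152,000 bits
512 kbps = 512,000 bits/s
time = 2,097,152,000 / 512,000 = 4,096.000 s
4,096.000 s / 60 = 68.27 minutes

68.27 minutes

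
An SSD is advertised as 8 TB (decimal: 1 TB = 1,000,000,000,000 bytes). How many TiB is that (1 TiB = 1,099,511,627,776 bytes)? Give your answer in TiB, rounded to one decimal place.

7.3 TiB

8 TB = 8 × 10^12 bytes = 8,000,000,000,000 bytes
1 TiB = 2^40 bytes = 1,099,511,627,776 bytes
8,000,000,000,000 / 1,099,511,627,776 = 7.3 TiB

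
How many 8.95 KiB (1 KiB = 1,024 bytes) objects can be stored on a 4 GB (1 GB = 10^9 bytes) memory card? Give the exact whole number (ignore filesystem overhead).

Capacity: 4 GB = 4,000,000,000 bytes
Per item: 8.95 KiB = 9,164.8 bytes
⌊4,000,000,000 / 9,164.8⌋ = 436,452

436,452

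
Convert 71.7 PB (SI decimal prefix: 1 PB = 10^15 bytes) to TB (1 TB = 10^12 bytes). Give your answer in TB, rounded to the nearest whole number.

71,700 TB

71.7 PB × 1,000,000,000,000,000 bytes/PB = 71,700,000,000,000,000 bytes
1 TB = 1,000,000,000,000 bytes
71,700,000,000,000,000 / 1,000,000,000,000 = 71,700 TB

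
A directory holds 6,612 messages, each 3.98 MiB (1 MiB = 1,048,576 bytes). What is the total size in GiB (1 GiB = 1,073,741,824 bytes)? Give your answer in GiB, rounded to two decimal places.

25.70 GiB

Total = 6,612 × 3.98 MiB = 26315.76 MiB
= 26315.76 × 1,048,576 bytes = 27,594,074,357.76 bytes
1 GiB = 1,073,741,824 bytes
27,594,074,357.76 / 1,073,741,824 = 25.70 GiB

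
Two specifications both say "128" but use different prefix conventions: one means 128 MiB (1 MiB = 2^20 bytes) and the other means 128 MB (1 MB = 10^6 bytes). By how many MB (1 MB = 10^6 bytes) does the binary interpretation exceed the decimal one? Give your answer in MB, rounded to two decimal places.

6.22 MB

128 MiB = 128 × 1,048,576 = 134,217,728 bytes
128 MB = 128 × 1,000,000 = 128,000,000 bytes
difference = 6,217,728 bytes
6,217,728 / 1,000,000 = 6.22 MB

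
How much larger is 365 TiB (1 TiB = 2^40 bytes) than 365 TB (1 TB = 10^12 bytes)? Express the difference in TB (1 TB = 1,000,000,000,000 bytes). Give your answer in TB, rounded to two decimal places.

365 TiB = 365 × 1,099,511,627,776 = 401,321,744,138,240 bytes
365 TB = 365 × 1,000,000,000,000 = 365,000,000,000,000 bytes
difference = 36,321,744,138,240 bytes
36,321,744,138,240 / 1,000,000,000,000 = 36.32 TB

36.32 TB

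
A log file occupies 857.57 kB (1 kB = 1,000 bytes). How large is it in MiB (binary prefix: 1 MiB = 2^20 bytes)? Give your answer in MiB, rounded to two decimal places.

0.82 MiB

857.57 kB × 1,000 bytes/kB = 857,570 bytes
1 MiB = 2^20 bytes = 1,048,576 bytes
857,570 / 1,048,576 = 0.82 MiB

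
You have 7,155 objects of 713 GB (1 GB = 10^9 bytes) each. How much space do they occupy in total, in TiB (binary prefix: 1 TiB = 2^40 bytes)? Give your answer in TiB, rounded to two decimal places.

Total = 7,155 × 713 GB = 5,101,515 GB
= 5,101,515 × 1,000,000,000 bytes = 5,101,515,000,000,000 bytes
1 TiB = 1,099,511,627,776 bytes
5,101,515,000,000,000 / 1,099,511,627,776 = 4,639.80 TiB

4,639.80 TiB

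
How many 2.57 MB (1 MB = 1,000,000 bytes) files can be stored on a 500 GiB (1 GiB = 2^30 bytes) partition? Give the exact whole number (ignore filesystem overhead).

208,899

Capacity: 500 GiB = 536,870,912,000 bytes
Per item: 2.57 MB = 2,570,000 bytes
⌊536,870,912,000 / 2,570,000⌋ = 208,899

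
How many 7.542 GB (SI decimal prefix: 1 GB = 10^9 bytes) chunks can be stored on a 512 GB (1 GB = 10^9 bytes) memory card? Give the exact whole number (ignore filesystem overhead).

Capacity: 512 GB = 512,000,000,000 bytes
Per item: 7.542 GB = 7,542,000,000 bytes
⌊512,000,000,000 / 7,542,000,000⌋ = 67

67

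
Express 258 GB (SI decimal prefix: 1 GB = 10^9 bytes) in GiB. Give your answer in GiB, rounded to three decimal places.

258 GB × 1,000,000,000 bytes/GB = 258,000,000,000 bytes
1 GiB = 1,073,741,824 bytes
258,000,000,000 / 1,073,741,824 = 240.281 GiB

240.281 GiB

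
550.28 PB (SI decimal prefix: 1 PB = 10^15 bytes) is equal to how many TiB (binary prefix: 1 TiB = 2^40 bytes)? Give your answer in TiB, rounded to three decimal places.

500,476.744 TiB

550.28 PB = 550.28 × 10^15 bytes = 550,280,000,000,000,000 bytes
1 TiB = 2^40 bytes = 1,099,511,627,776 bytes
550,280,000,000,000,000 / 1,099,511,627,776 = 500,476.744 TiB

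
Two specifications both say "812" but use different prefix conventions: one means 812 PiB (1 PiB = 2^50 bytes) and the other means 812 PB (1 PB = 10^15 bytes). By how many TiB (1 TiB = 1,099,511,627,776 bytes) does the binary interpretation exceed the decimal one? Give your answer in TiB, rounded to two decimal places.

92,978.30 TiB

812 PiB = 812 × 1,125,899,906,842,624 = 914,230,724,356,210,688 bytes
812 PB = 812 × 1,000,000,000,000,000 = 812,000,000,000,000,000 bytes
difference = 102,230,724,356,210,688 bytes
102,230,724,356,210,688 / 1,099,511,627,776 = 92,978.30 TiB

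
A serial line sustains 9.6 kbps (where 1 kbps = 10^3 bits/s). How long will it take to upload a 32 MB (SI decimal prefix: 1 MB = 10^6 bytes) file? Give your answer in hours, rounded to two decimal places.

7.41 hours

32 MB = 32,000,000 bytes = 256,000,000 bits
9.6 kbps = 9,600 bits/s
time = 256,000,000 / 9,600 = 26,666.6667 s
26,666.6667 s / 3600 = 7.41 hours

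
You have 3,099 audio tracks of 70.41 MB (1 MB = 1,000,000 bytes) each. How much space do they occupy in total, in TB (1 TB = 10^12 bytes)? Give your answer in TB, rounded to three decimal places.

0.218 TB

Total = 3,099 × 70.41 MB = 218200.59 MB
= 218200.59 × 1,000,000 bytes = 218,200,590,000 bytes
1 TB = 1,000,000,000,000 bytes
218,200,590,000 / 1,000,000,000,000 = 0.218 TB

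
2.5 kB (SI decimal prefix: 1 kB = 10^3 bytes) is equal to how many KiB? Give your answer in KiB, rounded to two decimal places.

2.5 kB × 1,000 bytes/kB = 2,500 bytes
1 KiB = 2^10 bytes = 1,024 bytes
2,500 / 1,024 = 2.44 KiB

2.44 KiB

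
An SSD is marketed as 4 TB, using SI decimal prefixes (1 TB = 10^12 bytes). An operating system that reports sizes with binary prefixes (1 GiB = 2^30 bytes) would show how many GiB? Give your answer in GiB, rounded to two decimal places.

4 TB = 4 × 10^12 bytes = 4,000,000,000,000 bytes
1 GiB = 2^30 bytes = 1,073,741,824 bytes
4,000,000,000,000 / 1,073,741,824 = 3,725.29 GiB

3,725.29 GiB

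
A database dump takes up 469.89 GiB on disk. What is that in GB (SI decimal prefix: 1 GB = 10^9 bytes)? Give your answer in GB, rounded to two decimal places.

504.54 GB

469.89 GiB × 1,073,741,824 bytes/GiB = 504,540,545,679.36 bytes
1 GB = 10^9 bytes = 1,000,000,000 bytes
504,540,545,679.36 / 1,000,000,000 = 504.54 GB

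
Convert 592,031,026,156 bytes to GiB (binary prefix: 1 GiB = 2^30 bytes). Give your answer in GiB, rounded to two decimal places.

592,031,026,156 bytes given.
1 GiB = 1,073,741,824 bytes
592,031,026,156 / 1,073,741,824 = 551.37 GiB

551.37 GiB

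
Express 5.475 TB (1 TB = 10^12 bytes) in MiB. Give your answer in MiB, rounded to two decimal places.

5,221,366.88 MiB

5.475 TB = 5.475 × 10^12 bytes = 5,475,000,000,000 bytes
1 MiB = 2^20 bytes = 1,048,576 bytes
5,475,000,000,000 / 1,048,576 = 5,221,366.88 MiB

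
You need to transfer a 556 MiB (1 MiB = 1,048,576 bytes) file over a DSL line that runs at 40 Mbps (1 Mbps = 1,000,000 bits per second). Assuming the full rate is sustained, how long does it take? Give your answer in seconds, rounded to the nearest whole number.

556 MiB = 583,008,256 bytes = 4,664,066,048 bits
40 Mbps = 40,000,000 bits/s
time = 4,664,066,048 / 40,000,000 = 117 s

117 seconds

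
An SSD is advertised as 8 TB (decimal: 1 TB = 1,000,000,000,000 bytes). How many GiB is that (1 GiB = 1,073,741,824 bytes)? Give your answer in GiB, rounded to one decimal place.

7,450.6 GiB

8 TB × 1,000,000,000,000 bytes/TB = 8,000,000,000,000 bytes
1 GiB = 1,073,741,824 bytes
8,000,000,000,000 / 1,073,741,824 = 7,450.6 GiB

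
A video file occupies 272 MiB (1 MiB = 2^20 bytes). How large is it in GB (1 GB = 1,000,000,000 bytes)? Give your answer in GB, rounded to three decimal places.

0.285 GB

272 MiB = 272 × 2^20 bytes = 285,212,672 bytes
1 GB = 1,000,000,000 bytes
285,212,672 / 1,000,000,000 = 0.285 GB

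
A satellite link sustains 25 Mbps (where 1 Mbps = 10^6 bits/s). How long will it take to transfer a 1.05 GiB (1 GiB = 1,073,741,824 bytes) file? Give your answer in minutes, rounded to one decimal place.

1.05 GiB = 1,127,428,915.2 bytes = 9,019,431,321.6 bits
25 Mbps = 25,000,000 bits/s
time = 9,019,431,321.6 / 25,000,000 = 360.78 s
360.78 s / 60 = 6.0 minutes

6.0 minutes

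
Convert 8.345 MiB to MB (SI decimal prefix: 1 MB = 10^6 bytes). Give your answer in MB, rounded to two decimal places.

8.75 MB

8.345 MiB = 8.345 × 2^20 bytes = 8,750,366.72 bytes
1 MB = 10^6 bytes = 1,000,000 bytes
8,750,366.72 / 1,000,000 = 8.75 MB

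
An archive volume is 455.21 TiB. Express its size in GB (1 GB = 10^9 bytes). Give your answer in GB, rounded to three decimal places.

500,508.688 GB

455.21 TiB = 455.21 × 2^40 bytes = 500,508,688,079,912.96 bytes
1 GB = 10^9 bytes = 1,000,000,000 bytes
500,508,688,079,912.96 / 1,000,000,000 = 500,508.688 GB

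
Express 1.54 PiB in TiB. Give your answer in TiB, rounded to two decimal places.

1,576.96 TiB

1.54 PiB × 1,125,899,906,842,624 bytes/PiB = 1,733,885,856,537,640.96 bytes
1 TiB = 1,099,511,627,776 bytes
1,733,885,856,537,640.96 / 1,099,511,627,776 = 1,576.96 TiB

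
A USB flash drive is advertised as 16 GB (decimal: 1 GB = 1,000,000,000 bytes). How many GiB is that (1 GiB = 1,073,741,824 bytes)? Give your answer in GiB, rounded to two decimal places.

16 GB × 1,000,000,000 bytes/GB = 16,000,000,000 bytes
1 GiB = 2^30 bytes = 1,073,741,824 bytes
16,000,000,000 / 1,073,741,824 = 14.90 GiB

14.90 GiB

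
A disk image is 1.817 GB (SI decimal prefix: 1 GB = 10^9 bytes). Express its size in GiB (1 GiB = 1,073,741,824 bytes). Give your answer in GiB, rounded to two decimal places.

1.69 GiB

1.817 GB × 1,000,000,000 bytes/GB = 1,817,000,000 bytes
1 GiB = 1,073,741,824 bytes
1,817,000,000 / 1,073,741,824 = 1.69 GiB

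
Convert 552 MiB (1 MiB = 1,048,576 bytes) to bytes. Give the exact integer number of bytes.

552 × 1,048,576 = 578,813,952 bytes  (1 MiB = 2^20 bytes)

578,813,952 bytes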